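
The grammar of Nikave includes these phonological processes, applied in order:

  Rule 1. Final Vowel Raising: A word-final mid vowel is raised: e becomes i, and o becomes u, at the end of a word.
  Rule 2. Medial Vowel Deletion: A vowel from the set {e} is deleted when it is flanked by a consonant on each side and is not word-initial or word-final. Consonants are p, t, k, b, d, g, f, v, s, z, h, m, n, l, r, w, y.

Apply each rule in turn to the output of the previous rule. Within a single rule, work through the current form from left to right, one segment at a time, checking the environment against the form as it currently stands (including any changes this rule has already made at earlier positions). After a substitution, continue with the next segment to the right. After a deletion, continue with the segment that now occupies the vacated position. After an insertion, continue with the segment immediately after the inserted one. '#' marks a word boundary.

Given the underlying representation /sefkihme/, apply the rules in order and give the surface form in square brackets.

[sfkihmi]

Rule 1 Final Vowel Raising: [sefkihme] → [sefkihmi]
Rule 2 Medial Vowel Deletion: [sefkihmi] → [sfkihmi]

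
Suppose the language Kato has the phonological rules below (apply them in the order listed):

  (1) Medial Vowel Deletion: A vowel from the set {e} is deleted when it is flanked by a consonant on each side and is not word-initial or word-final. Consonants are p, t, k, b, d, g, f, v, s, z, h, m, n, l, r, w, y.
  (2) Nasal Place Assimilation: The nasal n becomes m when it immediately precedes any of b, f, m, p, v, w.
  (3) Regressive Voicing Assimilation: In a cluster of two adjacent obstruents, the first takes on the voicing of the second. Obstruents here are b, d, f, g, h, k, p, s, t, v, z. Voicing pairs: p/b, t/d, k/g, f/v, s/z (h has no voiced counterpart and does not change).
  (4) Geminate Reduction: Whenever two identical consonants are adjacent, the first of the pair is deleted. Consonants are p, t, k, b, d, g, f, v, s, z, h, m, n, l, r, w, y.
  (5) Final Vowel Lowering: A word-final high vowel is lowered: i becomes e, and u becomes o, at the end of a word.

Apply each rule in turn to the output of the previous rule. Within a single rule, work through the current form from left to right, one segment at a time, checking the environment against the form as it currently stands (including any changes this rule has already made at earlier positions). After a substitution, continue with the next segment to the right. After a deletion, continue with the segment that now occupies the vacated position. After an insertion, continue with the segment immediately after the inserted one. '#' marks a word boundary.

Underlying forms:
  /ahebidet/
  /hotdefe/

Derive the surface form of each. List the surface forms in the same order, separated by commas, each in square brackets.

[ahbit], [hodtfe]

/ahebidet/:
  (1) Medial Vowel Deletion: [ahebidet] → [ahbidt]
  (2) Nasal Place Assimilation: no change — [ahbidt]
  (3) Regressive Voicing Assimilation: [ahbidt] → [ahbitt]
  (4) Geminate Reduction: [ahbitt] → [ahbit]
  (5) Final Vowel Lowering: no change — [ahbit]
/hotdefe/:
  (1) Medial Vowel Deletion: [hotdefe] → [hotdfe]
  (2) Nasal Place Assimilation: no change — [hotdfe]
  (3) Regressive Voicing Assimilation: [hotdfe] → [hodtfe]
  (4) Geminate Reduction: no change — [hodtfe]
  (5) Final Vowel Lowering: no change — [hodtfe]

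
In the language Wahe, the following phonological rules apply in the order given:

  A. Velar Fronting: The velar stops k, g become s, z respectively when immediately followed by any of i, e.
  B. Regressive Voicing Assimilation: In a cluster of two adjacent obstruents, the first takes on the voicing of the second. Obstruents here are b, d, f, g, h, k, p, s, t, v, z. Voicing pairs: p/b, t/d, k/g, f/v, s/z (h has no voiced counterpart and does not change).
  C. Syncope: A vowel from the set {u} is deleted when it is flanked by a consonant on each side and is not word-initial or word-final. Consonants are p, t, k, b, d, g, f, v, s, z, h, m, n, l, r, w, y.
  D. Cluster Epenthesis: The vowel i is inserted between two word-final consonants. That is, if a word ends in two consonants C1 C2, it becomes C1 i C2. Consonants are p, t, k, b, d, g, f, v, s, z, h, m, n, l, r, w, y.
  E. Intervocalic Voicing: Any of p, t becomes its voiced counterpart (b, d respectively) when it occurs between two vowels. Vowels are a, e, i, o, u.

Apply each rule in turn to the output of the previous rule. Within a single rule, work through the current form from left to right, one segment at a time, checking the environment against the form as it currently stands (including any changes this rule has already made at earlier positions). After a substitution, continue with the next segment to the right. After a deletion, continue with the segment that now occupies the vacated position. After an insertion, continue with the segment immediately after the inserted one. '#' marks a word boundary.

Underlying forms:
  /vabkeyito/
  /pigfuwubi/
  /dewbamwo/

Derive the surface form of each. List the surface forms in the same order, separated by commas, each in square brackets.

[vapseyido], [pikfwbi], [dewbamwo]

/vabkeyito/:
  A Velar Fronting: [vabkeyito] → [vabseyito]
  B Regressive Voicing Assimilation: [vabseyito] → [vapseyito]
  C Syncope: no change — [vapseyito]
  D Cluster Epenthesis: no change — [vapseyito]
  E Intervocalic Voicing: [vapseyito] → [vapseyido]
/pigfuwubi/:
  A Velar Fronting: no change — [pigfuwubi]
  B Regressive Voicing Assimilation: [pigfuwubi] → [pikfuwubi]
  C Syncope: [pikfuwubi] → [pikfwbi]
  D Cluster Epenthesis: no change — [pikfwbi]
  E Intervocalic Voicing: no change — [pikfwbi]
/dewbamwo/:
  A Velar Fronting: no change — [dewbamwo]
  B Regressive Voicing Assimilation: no change — [dewbamwo]
  C Syncope: no change — [dewbamwo]
  D Cluster Epenthesis: no change — [dewbamwo]
  E Intervocalic Voicing: no change — [dewbamwo]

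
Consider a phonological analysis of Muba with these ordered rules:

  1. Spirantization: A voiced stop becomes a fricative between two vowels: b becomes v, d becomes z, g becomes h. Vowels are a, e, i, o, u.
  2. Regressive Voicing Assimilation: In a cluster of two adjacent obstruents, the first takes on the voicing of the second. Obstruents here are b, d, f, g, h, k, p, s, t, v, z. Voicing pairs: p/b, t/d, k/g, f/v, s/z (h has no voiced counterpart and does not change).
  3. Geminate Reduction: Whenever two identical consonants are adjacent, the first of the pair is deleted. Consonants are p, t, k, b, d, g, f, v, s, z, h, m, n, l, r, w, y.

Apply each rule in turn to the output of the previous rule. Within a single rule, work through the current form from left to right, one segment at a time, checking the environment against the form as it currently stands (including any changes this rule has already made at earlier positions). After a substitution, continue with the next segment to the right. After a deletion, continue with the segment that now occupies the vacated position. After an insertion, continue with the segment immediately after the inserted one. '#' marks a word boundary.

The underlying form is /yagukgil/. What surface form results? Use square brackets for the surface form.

[yahugil]

1 Spirantization: [yagukgil] → [yahukgil]
2 Regressive Voicing Assimilation: [yahukgil] → [yahuggil]
3 Geminate Reduction: [yahuggil] → [yahugil]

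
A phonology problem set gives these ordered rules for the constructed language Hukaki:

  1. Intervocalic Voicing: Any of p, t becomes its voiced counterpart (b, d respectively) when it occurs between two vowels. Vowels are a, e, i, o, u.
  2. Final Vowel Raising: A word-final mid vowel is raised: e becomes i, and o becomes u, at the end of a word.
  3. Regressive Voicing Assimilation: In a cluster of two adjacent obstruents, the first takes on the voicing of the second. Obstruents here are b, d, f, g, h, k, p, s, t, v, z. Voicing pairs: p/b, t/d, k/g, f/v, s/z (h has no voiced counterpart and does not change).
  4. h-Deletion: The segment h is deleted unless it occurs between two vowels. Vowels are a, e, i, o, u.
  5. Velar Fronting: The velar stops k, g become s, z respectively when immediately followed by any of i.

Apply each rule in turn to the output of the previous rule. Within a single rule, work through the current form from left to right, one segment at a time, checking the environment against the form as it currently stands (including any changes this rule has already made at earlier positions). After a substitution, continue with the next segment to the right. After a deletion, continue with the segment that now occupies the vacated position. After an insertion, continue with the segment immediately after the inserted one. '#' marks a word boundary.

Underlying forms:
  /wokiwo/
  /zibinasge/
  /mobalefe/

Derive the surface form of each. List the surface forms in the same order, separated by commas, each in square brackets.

/wokiwo/:
  1 Intervocalic Voicing: no change — [wokiwo]
  2 Final Vowel Raising: [wokiwo] → [wokiwu]
  3 Regressive Voicing Assimilation: no change — [wokiwu]
  4 h-Deletion: no change — [wokiwu]
  5 Velar Fronting: [wokiwu] → [wosiwu]
/zibinasge/:
  1 Intervocalic Voicing: no change — [zibinasge]
  2 Final Vowel Raising: [zibinasge] → [zibinasgi]
  3 Regressive Voicing Assimilation: [zibinasgi] → [zibinazgi]
  4 h-Deletion: no change — [zibinazgi]
  5 Velar Fronting: [zibinazgi] → [zibinazzi]
/mobalefe/:
  1 Intervocalic Voicing: no change — [mobalefe]
  2 Final Vowel Raising: [mobalefe] → [mobalefi]
  3 Regressive Voicing Assimilation: no change — [mobalefi]
  4 h-Deletion: no change — [mobalefi]
  5 Velar Fronting: no change — [mobalefi]

[wosiwu], [zibinazzi], [mobalefi]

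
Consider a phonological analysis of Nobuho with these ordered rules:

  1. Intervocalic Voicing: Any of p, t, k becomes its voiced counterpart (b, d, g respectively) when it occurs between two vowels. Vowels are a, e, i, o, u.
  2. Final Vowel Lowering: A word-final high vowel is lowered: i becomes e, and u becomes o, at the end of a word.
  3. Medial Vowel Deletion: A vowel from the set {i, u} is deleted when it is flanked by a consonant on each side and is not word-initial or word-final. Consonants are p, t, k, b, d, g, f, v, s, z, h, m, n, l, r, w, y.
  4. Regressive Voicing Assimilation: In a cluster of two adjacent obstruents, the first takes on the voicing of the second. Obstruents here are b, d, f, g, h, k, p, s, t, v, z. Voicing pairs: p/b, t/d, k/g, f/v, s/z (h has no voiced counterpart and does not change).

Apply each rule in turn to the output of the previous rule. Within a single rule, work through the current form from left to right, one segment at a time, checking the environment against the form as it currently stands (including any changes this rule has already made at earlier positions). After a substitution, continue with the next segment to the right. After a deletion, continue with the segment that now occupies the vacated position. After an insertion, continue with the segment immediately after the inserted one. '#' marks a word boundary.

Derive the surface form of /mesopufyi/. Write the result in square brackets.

[mesopfye]

1 Intervocalic Voicing: [mesopufyi] → [mesobufyi]
2 Final Vowel Lowering: [mesobufyi] → [mesobufye]
3 Medial Vowel Deletion: [mesobufye] → [mesobfye]
4 Regressive Voicing Assimilation: [mesobfye] → [mesopfye]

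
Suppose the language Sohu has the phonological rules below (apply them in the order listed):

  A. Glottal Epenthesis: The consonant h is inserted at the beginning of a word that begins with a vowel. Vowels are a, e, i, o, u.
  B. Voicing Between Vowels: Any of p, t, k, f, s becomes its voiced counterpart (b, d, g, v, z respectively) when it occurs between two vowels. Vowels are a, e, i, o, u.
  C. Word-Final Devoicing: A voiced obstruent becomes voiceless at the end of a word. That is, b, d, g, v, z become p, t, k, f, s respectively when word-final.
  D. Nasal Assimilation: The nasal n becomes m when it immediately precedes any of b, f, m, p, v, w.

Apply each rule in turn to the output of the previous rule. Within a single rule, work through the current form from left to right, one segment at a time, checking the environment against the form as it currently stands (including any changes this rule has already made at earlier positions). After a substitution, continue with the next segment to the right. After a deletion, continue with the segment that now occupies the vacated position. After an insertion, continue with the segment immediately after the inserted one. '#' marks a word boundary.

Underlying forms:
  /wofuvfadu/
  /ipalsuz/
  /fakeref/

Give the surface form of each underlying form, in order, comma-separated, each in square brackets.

/wofuvfadu/:
  A Glottal Epenthesis: no change — [wofuvfadu]
  B Voicing Between Vowels: [wofuvfadu] → [wovuvfadu]
  C Word-Final Devoicing: no change — [wovuvfadu]
  D Nasal Assimilation: no change — [wovuvfadu]
/ipalsuz/:
  A Glottal Epenthesis: [ipalsuz] → [hipalsuz]
  B Voicing Between Vowels: [hipalsuz] → [hibalsuz]
  C Word-Final Devoicing: [hibalsuz] → [hibalsus]
  D Nasal Assimilation: no change — [hibalsus]
/fakeref/:
  A Glottal Epenthesis: no change — [fakeref]
  B Voicing Between Vowels: [fakeref] → [fageref]
  C Word-Final Devoicing: no change — [fageref]
  D Nasal Assimilation: no change — [fageref]

[wovuvfadu], [hibalsus], [fageref]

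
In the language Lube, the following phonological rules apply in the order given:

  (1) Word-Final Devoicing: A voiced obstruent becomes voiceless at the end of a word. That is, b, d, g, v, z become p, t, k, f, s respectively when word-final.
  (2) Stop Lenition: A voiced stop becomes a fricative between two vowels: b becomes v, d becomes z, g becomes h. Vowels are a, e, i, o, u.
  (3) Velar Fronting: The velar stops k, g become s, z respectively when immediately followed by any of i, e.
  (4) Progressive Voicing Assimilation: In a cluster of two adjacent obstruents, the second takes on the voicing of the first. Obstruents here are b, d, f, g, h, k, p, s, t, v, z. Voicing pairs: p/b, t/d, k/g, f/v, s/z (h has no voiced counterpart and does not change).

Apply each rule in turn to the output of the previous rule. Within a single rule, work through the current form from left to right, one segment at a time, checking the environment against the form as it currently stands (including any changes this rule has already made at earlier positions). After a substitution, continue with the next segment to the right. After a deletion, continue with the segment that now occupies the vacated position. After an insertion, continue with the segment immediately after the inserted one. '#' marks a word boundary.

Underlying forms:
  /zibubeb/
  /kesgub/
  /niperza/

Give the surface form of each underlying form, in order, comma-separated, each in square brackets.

[zivuvep], [seskup], [niperza]

/zibubeb/:
  (1) Word-Final Devoicing: [zibubeb] → [zibubep]
  (2) Stop Lenition: [zibubep] → [zivuvep]
  (3) Velar Fronting: no change — [zivuvep]
  (4) Progressive Voicing Assimilation: no change — [zivuvep]
/kesgub/:
  (1) Word-Final Devoicing: [kesgub] → [kesgup]
  (2) Stop Lenition: no change — [kesgup]
  (3) Velar Fronting: [kesgup] → [sesgup]
  (4) Progressive Voicing Assimilation: [sesgup] → [seskup]
/niperza/:
  (1) Word-Final Devoicing: no change — [niperza]
  (2) Stop Lenition: no change — [niperza]
  (3) Velar Fronting: no change — [niperza]
  (4) Progressive Voicing Assimilation: no change — [niperza]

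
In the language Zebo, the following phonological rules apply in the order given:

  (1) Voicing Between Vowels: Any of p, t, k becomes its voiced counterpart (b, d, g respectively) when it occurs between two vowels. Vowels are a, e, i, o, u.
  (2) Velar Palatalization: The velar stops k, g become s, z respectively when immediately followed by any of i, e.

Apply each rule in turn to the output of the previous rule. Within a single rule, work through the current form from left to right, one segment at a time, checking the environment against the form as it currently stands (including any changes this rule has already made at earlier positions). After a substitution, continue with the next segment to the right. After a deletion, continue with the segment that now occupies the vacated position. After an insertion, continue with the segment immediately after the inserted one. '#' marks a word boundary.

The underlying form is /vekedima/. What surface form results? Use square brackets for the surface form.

(1) Voicing Between Vowels: [vekedima] → [vegedima]
(2) Velar Palatalization: [vegedima] → [vezedima]

[vezedima]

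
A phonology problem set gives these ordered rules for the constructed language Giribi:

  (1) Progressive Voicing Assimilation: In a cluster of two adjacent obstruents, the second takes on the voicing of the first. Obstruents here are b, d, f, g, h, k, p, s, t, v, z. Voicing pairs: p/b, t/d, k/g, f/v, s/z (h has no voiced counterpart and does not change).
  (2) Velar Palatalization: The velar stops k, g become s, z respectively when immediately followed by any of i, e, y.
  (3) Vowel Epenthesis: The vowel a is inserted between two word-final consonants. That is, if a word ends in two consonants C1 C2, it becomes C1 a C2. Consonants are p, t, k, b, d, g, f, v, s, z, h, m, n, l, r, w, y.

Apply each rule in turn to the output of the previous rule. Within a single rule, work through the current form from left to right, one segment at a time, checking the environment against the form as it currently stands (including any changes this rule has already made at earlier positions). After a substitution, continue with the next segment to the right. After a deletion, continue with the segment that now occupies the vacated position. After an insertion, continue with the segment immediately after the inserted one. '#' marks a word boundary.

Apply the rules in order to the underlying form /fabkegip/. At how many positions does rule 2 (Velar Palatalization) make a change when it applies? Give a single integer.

(1) Progressive Voicing Assimilation: [fabkegip] → [fabgegip]
(2) Velar Palatalization: [fabgegip] → [fabzezip]
(3) Vowel Epenthesis: no change — [fabzezip]
Rule 2 changed 2 position(s).

2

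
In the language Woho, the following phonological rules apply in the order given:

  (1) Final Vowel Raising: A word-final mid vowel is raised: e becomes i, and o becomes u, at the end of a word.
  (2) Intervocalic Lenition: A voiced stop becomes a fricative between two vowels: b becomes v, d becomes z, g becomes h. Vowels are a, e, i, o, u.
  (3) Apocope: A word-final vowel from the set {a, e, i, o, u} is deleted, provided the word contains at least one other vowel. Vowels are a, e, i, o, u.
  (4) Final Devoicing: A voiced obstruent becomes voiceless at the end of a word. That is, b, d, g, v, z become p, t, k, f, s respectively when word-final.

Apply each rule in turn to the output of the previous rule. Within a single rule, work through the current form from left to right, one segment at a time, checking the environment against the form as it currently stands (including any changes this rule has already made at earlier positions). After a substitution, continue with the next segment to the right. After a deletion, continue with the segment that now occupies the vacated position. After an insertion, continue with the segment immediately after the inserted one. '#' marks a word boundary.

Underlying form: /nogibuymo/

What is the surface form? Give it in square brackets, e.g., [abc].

[nohivuym]

(1) Final Vowel Raising: [nogibuymo] → [nogibuymu]
(2) Intervocalic Lenition: [nogibuymu] → [nohivuymu]
(3) Apocope: [nohivuymu] → [nohivuym]
(4) Final Devoicing: no change — [nohivuym]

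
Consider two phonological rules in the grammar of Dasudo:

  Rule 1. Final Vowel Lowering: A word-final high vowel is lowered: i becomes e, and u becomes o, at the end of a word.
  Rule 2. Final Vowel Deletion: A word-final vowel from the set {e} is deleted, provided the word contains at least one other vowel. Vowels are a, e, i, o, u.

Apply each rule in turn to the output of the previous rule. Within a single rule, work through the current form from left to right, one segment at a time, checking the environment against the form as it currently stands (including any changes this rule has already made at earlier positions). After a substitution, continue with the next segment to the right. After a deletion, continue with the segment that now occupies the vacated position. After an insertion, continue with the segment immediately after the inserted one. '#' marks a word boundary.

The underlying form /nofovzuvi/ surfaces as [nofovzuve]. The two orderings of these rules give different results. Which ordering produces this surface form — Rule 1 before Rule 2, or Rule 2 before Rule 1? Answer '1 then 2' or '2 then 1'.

Order 1 then 2:
  1 Final Vowel Lowering: [nofovzuvi] → [nofovzuve]
  2 Final Vowel Deletion: [nofovzuve] → [nofovzuv]
  result: [nofovzuv]
Order 2 then 1:
  2 Final Vowel Deletion: no change — [nofovzuvi]
  1 Final Vowel Lowering: [nofovzuvi] → [nofovzuve]
  result: [nofovzuve]

2 then 1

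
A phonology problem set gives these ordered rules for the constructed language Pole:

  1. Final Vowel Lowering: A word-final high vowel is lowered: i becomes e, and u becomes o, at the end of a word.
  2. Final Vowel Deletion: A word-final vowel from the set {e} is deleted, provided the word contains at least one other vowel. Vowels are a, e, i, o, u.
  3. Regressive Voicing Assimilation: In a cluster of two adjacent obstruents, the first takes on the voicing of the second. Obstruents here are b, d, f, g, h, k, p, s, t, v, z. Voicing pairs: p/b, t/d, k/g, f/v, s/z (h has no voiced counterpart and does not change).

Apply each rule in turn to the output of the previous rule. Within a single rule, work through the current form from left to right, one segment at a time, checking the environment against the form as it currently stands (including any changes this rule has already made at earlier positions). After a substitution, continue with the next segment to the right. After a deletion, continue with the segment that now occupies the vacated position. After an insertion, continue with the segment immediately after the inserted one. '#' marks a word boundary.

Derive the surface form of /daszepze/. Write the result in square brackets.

1 Final Vowel Lowering: no change — [daszepze]
2 Final Vowel Deletion: [daszepze] → [daszepz]
3 Regressive Voicing Assimilation: [daszepz] → [dazzebz]

[dazzebz]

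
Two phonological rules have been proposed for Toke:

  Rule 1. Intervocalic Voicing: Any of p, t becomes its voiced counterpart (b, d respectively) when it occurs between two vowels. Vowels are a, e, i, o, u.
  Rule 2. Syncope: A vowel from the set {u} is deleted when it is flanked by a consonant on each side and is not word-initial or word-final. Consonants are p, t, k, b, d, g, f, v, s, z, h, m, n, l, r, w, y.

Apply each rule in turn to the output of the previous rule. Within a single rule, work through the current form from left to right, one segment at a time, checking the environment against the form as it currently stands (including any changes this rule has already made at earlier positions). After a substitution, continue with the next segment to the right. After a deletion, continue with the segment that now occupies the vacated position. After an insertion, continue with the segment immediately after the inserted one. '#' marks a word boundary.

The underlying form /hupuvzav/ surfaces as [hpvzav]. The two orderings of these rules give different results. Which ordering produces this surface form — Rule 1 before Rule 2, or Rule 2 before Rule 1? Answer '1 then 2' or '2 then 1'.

Order 1 then 2:
  1 Intervocalic Voicing: [hupuvzav] → [hubuvzav]
  2 Syncope: [hubuvzav] → [hbvzav]
  result: [hbvzav]
Order 2 then 1:
  2 Syncope: [hupuvzav] → [hpvzav]
  1 Intervocalic Voicing: no change — [hpvzav]
  result: [hpvzav]

2 then 1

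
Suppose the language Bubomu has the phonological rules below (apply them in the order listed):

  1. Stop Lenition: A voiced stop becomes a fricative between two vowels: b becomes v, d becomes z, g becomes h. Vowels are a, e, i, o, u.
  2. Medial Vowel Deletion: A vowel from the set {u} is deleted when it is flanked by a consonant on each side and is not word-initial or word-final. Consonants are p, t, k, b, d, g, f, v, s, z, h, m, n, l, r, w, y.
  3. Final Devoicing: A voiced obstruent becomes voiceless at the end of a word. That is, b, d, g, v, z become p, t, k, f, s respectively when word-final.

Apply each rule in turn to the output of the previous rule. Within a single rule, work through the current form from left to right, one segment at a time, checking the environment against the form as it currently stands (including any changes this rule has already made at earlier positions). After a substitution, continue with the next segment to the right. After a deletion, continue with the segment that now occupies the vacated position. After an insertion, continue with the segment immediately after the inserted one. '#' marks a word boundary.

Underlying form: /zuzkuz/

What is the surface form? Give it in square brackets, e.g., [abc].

[zzks]

1 Stop Lenition: no change — [zuzkuz]
2 Medial Vowel Deletion: [zuzkuz] → [zzkz]
3 Final Devoicing: [zzkz] → [zzks]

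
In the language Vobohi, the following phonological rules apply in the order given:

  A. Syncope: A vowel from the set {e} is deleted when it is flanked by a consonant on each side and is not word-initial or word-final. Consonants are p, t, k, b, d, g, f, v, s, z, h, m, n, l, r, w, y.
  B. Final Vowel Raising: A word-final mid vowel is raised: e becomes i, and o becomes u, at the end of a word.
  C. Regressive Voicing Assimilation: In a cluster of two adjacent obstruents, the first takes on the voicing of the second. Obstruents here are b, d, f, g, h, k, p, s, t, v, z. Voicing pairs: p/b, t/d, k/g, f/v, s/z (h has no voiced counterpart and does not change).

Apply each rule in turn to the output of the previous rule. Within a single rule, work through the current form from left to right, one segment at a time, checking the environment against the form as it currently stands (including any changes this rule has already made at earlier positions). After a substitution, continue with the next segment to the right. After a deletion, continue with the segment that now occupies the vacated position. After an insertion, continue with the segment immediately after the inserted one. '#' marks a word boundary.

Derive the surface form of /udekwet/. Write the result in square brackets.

[utkwt]

A Syncope: [udekwet] → [udkwt]
B Final Vowel Raising: no change — [udkwt]
C Regressive Voicing Assimilation: [udkwt] → [utkwt]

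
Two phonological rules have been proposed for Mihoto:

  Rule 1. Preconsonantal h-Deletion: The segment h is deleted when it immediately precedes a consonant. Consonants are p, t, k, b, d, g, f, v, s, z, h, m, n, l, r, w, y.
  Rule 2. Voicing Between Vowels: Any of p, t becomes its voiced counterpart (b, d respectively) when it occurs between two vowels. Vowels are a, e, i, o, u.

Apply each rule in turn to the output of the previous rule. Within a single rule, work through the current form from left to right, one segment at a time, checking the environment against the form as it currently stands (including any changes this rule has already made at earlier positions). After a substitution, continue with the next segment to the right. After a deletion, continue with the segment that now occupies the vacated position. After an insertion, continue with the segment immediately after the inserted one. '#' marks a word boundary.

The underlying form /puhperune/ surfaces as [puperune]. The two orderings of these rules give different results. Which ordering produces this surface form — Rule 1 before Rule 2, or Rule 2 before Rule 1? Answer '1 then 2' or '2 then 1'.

Order 1 then 2:
  1 Preconsonantal h-Deletion: [puhperune] → [puperune]
  2 Voicing Between Vowels: [puperune] → [puberune]
  result: [puberune]
Order 2 then 1:
  2 Voicing Between Vowels: no change — [puhperune]
  1 Preconsonantal h-Deletion: [puhperune] → [puperune]
  result: [puperune]

2 then 1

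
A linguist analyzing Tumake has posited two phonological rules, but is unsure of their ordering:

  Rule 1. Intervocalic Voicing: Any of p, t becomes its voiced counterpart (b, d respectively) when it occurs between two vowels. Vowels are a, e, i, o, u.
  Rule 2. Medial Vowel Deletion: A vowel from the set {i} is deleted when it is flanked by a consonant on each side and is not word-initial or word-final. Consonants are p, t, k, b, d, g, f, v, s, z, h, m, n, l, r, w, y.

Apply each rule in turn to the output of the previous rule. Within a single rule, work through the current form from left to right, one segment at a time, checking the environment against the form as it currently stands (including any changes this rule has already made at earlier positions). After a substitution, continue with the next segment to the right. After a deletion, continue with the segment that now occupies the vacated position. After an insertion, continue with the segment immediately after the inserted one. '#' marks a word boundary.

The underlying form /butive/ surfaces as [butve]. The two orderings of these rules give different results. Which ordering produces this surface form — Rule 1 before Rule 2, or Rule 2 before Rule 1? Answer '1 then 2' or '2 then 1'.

2 then 1

Order 1 then 2:
  1 Intervocalic Voicing: [butive] → [budive]
  2 Medial Vowel Deletion: [budive] → [budve]
  result: [budve]
Order 2 then 1:
  2 Medial Vowel Deletion: [butive] → [butve]
  1 Intervocalic Voicing: no change — [butve]
  result: [butve]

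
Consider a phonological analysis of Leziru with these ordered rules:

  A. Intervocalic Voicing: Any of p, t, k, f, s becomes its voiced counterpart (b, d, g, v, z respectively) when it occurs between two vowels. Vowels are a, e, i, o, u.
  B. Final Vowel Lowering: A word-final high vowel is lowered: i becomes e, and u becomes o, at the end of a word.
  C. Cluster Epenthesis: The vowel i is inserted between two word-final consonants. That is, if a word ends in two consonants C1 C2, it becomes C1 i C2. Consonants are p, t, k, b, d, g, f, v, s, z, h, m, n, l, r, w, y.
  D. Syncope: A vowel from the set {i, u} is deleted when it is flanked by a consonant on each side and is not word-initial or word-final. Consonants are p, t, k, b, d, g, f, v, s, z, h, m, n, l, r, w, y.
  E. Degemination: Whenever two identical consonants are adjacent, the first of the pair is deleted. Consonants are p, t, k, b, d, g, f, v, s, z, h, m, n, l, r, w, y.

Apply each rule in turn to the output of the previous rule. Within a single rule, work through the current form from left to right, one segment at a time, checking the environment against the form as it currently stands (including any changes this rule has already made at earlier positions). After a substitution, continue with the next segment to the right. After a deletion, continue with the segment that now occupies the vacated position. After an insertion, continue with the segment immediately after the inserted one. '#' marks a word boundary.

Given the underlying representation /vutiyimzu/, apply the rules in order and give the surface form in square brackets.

[vdymzo]

A Intervocalic Voicing: [vutiyimzu] → [vudiyimzu]
B Final Vowel Lowering: [vudiyimzu] → [vudiyimzo]
C Cluster Epenthesis: no change — [vudiyimzo]
D Syncope: [vudiyimzo] → [vdymzo]
E Degemination: no change — [vdymzo]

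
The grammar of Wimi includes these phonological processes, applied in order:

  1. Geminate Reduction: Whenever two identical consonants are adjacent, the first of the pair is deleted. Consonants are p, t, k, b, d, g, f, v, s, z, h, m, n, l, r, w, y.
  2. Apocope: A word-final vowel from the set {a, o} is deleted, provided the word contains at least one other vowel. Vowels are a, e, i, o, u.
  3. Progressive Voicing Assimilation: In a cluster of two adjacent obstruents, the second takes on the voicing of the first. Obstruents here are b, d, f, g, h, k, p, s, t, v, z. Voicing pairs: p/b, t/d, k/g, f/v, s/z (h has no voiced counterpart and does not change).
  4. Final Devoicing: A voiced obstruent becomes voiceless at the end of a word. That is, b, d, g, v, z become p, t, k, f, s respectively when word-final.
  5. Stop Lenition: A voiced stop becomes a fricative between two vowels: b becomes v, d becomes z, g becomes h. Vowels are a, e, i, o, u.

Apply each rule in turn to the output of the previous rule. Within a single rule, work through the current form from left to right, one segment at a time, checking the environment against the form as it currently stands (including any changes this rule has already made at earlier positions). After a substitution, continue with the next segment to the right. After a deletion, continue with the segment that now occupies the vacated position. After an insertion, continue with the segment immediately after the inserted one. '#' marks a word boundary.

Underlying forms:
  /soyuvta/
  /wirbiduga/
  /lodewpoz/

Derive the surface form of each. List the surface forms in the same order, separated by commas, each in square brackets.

[soyuvt], [wirbizuk], [lozewpos]

/soyuvta/:
  1 Geminate Reduction: no change — [soyuvta]
  2 Apocope: [soyuvta] → [soyuvt]
  3 Progressive Voicing Assimilation: [soyuvt] → [soyuvd]
  4 Final Devoicing: [soyuvd] → [soyuvt]
  5 Stop Lenition: no change — [soyuvt]
/wirbiduga/:
  1 Geminate Reduction: no change — [wirbiduga]
  2 Apocope: [wirbiduga] → [wirbidug]
  3 Progressive Voicing Assimilation: no change — [wirbidug]
  4 Final Devoicing: [wirbidug] → [wirbiduk]
  5 Stop Lenition: [wirbiduk] → [wirbizuk]
/lodewpoz/:
  1 Geminate Reduction: no change — [lodewpoz]
  2 Apocope: no change — [lodewpoz]
  3 Progressive Voicing Assimilation: no change — [lodewpoz]
  4 Final Devoicing: [lodewpoz] → [lodewpos]
  5 Stop Lenition: [lodewpos] → [lozewpos]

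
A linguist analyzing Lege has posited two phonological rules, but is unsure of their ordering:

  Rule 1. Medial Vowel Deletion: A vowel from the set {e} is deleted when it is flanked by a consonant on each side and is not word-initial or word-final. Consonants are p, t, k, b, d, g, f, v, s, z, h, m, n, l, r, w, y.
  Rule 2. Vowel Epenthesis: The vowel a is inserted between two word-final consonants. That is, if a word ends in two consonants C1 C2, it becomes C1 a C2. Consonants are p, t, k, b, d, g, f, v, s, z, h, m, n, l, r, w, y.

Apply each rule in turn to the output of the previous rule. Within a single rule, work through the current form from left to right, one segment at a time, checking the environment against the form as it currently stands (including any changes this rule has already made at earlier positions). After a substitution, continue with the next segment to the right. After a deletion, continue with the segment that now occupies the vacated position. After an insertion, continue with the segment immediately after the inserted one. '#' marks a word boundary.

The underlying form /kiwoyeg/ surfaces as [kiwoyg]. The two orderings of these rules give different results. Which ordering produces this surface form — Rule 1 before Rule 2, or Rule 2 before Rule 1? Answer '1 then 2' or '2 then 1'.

2 then 1

Order 1 then 2:
  1 Medial Vowel Deletion: [kiwoyeg] → [kiwoyg]
  2 Vowel Epenthesis: [kiwoyg] → [kiwoyag]
  result: [kiwoyag]
Order 2 then 1:
  2 Vowel Epenthesis: no change — [kiwoyeg]
  1 Medial Vowel Deletion: [kiwoyeg] → [kiwoyg]
  result: [kiwoyg]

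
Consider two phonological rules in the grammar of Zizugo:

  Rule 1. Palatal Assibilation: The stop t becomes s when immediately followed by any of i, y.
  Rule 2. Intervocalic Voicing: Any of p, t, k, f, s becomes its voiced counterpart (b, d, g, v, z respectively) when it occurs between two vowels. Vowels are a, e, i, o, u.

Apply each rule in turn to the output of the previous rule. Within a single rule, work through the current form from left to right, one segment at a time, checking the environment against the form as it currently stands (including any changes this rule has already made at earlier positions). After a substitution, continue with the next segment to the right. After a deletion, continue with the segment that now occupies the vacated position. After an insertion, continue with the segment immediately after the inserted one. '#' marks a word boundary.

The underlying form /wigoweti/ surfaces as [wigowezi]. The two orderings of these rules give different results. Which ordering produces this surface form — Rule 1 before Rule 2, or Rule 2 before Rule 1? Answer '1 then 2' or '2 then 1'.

1 then 2

Order 1 then 2:
  1 Palatal Assibilation: [wigoweti] → [wigowesi]
  2 Intervocalic Voicing: [wigowesi] → [wigowezi]
  result: [wigowezi]
Order 2 then 1:
  2 Intervocalic Voicing: [wigoweti] → [wigowedi]
  1 Palatal Assibilation: no change — [wigowedi]
  result: [wigowedi]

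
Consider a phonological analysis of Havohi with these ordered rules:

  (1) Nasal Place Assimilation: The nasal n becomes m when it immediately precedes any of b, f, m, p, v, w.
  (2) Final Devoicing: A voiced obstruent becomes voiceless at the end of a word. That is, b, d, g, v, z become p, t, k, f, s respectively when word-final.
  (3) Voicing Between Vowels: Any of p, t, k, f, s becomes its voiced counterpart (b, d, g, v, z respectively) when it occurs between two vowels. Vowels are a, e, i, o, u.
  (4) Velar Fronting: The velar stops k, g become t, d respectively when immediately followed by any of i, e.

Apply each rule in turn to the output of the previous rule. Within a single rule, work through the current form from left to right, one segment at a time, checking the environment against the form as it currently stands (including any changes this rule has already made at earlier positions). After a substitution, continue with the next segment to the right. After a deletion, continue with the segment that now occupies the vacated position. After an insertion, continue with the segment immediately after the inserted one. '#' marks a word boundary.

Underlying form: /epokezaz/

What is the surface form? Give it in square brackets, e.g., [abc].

[ebodezas]

(1) Nasal Place Assimilation: no change — [epokezaz]
(2) Final Devoicing: [epokezaz] → [epokezas]
(3) Voicing Between Vowels: [epokezas] → [ebogezas]
(4) Velar Fronting: [ebogezas] → [ebodezas]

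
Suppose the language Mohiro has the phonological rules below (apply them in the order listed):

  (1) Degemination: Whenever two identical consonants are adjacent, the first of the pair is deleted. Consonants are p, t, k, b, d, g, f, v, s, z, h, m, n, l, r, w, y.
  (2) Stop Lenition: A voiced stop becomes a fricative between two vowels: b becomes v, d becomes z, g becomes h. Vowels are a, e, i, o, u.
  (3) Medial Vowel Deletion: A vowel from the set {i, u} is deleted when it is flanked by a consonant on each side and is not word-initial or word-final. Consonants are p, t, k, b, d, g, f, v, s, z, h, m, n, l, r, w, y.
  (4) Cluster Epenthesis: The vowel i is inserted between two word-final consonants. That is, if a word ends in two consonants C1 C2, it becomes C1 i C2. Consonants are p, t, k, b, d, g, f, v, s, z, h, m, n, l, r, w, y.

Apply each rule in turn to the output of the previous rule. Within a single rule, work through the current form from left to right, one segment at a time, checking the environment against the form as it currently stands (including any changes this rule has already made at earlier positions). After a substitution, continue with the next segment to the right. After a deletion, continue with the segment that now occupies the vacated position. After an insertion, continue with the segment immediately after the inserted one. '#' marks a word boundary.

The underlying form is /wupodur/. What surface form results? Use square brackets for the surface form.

(1) Degemination: no change — [wupodur]
(2) Stop Lenition: [wupodur] → [wupozur]
(3) Medial Vowel Deletion: [wupozur] → [wpozr]
(4) Cluster Epenthesis: [wpozr] → [wpozir]

[wpozir]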